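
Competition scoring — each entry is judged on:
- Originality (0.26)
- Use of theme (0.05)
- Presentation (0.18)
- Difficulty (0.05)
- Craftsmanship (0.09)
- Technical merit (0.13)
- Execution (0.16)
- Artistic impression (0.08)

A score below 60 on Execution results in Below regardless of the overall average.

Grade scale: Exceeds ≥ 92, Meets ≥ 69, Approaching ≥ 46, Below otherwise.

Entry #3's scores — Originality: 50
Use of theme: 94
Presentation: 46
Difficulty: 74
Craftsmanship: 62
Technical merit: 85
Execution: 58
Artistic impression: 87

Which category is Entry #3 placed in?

Below

Execution score 58 < 60: minimum not met.
Weighted total:
  Originality 50 × 0.26 = 13
  Use of theme 94 × 0.05 = 4.7
  Presentation 46 × 0.18 = 8.28
  Difficulty 74 × 0.05 = 3.7
  Craftsmanship 62 × 0.09 = 5.58
  Technical merit 85 × 0.13 = 11.05
  Execution 58 × 0.16 = 9.28
  Artistic impression 87 × 0.08 = 6.96
Sum = 62.55
Because the Execution minimum was not met, the result is Below.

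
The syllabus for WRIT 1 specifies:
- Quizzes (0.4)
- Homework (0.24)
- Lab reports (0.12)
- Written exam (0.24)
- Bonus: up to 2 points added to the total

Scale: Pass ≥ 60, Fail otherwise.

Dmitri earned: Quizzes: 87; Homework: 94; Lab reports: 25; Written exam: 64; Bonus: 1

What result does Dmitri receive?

Pass

Weighted total:
  Quizzes 87 × 0.4 = 34.8
  Homework 94 × 0.24 = 22.56
  Lab reports 25 × 0.12 = 3
  Written exam 64 × 0.24 = 15.36
Sum = 75.72
Bonus: 75.72 + 1 = 76.72
76.72 ≥ 60 → Pass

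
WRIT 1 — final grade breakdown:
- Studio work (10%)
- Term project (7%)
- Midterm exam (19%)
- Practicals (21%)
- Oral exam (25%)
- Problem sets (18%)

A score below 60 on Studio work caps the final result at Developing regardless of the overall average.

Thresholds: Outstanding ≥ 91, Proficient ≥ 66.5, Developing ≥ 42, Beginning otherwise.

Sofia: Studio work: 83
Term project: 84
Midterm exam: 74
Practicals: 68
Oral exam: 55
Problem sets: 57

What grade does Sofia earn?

Studio work score 83 ≥ 60: minimum met.
Weighted total:
  Studio work 83 × 0.1 = 8.3
  Term project 84 × 0.07 = 5.88
  Midterm exam 74 × 0.19 = 14.06
  Practicals 68 × 0.21 = 14.28
  Oral exam 55 × 0.25 = 13.75
  Problem sets 57 × 0.18 = 10.26
Sum = 66.53
66.53 is ≥ 66.5 and < 91 → Proficient

Proficient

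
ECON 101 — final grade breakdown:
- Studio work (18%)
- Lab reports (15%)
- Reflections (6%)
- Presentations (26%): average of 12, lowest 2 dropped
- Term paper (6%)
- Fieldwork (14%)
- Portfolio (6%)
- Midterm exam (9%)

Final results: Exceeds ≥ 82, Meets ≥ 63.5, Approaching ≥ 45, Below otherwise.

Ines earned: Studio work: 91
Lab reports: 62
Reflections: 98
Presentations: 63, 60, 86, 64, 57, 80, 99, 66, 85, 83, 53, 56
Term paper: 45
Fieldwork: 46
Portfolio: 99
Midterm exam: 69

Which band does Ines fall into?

Meets

Presentations: drop 53, 56 → average of remaining 10 = 743/10 = 74.3
Weighted total:
  Studio work 91 × 0.18 = 16.38
  Lab reports 62 × 0.15 = 9.3
  Reflections 98 × 0.06 = 5.88
  Presentations 74.3 × 0.26 = 19.318
  Term paper 45 × 0.06 = 2.7
  Fieldwork 46 × 0.14 = 6.44
  Portfolio 99 × 0.06 = 5.94
  Midterm exam 69 × 0.09 = 6.21
Sum = 72.168
72.168 is ≥ 63.5 and < 82 → Meets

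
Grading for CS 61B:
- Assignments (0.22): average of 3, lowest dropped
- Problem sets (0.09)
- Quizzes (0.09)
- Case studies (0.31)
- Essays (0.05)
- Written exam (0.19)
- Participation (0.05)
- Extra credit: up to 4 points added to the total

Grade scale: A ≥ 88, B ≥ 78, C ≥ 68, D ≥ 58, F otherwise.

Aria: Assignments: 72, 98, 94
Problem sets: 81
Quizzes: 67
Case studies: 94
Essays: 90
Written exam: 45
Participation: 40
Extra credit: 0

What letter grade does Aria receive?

B

Assignments: drop 72 → average of remaining 2 = 192/2 = 96
Weighted total:
  Assignments 96 × 0.22 = 21.12
  Problem sets 81 × 0.09 = 7.29
  Quizzes 67 × 0.09 = 6.03
  Case studies 94 × 0.31 = 29.14
  Essays 90 × 0.05 = 4.5
  Written exam 45 × 0.19 = 8.55
  Participation 40 × 0.05 = 2
Sum = 78.63
Extra credit: 78.63 + 0 = 78.63
78.63 is ≥ 78 and < 88 → B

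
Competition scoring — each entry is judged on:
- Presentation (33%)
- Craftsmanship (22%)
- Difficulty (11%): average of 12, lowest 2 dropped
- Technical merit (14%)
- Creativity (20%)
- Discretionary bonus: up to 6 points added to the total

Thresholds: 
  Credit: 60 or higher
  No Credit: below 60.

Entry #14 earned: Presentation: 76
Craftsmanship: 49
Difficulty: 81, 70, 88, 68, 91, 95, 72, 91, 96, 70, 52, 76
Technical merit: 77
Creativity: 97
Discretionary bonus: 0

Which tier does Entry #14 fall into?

Difficulty: drop 52, 68 → average of remaining 10 = 830/10 = 83
Weighted total:
  Presentation 76 × 0.33 = 25.08
  Craftsmanship 49 × 0.22 = 10.78
  Difficulty 83 × 0.11 = 9.13
  Technical merit 77 × 0.14 = 10.78
  Creativity 97 × 0.2 = 19.4
Sum = 75.17
Discretionary bonus: 75.17 + 0 = 75.17
75.17 ≥ 60 → Credit

Credit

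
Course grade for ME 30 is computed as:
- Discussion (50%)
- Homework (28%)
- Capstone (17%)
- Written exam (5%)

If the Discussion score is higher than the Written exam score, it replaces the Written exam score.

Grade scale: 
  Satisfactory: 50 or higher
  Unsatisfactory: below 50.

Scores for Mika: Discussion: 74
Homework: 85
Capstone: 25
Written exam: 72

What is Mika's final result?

Satisfactory

Discussion (74) > Written exam (72), so Written exam counts as 74.
Weighted total:
  Discussion 74 × 0.5 = 37
  Homework 85 × 0.28 = 23.8
  Capstone 25 × 0.17 = 4.25
  Written exam 74 × 0.05 = 3.7
Sum = 68.75
68.75 ≥ 50 → Satisfactory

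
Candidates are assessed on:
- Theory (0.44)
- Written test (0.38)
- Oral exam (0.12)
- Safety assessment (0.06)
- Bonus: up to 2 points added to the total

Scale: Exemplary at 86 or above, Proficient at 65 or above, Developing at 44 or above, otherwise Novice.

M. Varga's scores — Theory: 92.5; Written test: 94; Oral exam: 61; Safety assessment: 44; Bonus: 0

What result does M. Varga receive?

Exemplary

Weighted total:
  Theory 92.5 × 0.44 = 40.7
  Written test 94 × 0.38 = 35.72
  Oral exam 61 × 0.12 = 7.32
  Safety assessment 44 × 0.06 = 2.64
Sum = 86.38
Bonus: 86.38 + 0 = 86.38
86.38 ≥ 86 → Exemplary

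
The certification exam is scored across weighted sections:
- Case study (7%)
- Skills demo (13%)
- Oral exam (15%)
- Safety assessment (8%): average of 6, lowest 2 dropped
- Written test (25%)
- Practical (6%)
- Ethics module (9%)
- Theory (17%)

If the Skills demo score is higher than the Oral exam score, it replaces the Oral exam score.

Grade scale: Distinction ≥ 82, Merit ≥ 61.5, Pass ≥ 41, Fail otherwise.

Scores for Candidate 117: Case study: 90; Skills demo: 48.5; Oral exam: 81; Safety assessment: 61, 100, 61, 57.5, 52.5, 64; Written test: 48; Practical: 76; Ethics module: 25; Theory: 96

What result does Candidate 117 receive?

Safety assessment: drop 52.5, 57.5 → average of remaining 4 = 286/4 = 71.5
Skills demo (48.5) ≤ Oral exam (81), so Oral exam stays at 81.
Weighted total:
  Case study 90 × 0.07 = 6.3
  Skills demo 48.5 × 0.13 = 6.305
  Oral exam 81 × 0.15 = 12.15
  Safety assessment 71.5 × 0.08 = 5.72
  Written test 48 × 0.25 = 12
  Practical 76 × 0.06 = 4.56
  Ethics module 25 × 0.09 = 2.25
  Theory 96 × 0.17 = 16.32
Sum = 65.605
65.605 is ≥ 61.5 and < 82 → Merit

Merit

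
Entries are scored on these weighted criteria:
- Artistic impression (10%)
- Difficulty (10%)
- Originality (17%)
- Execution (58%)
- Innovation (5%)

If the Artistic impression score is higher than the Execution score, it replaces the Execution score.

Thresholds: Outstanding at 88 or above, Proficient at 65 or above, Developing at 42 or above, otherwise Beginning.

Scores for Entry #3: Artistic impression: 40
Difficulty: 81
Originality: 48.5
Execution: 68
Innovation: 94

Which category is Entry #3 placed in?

Developing

Artistic impression (40) ≤ Execution (68), so Execution stays at 68.
Weighted total:
  Artistic impression 40 × 0.1 = 4
  Difficulty 81 × 0.1 = 8.1
  Originality 48.5 × 0.17 = 8.245
  Execution 68 × 0.58 = 39.44
  Innovation 94 × 0.05 = 4.7
Sum = 64.485
64.485 is ≥ 42 and < 65 → Developing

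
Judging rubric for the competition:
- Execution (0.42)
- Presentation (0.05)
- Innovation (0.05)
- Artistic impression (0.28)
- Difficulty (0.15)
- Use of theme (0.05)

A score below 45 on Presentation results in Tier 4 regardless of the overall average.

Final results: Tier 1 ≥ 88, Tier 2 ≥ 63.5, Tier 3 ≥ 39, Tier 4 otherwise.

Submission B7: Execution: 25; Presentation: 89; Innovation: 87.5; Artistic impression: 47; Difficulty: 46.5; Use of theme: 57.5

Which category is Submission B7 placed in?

Presentation score 89 ≥ 45: minimum met.
Weighted total:
  Execution 25 × 0.42 = 10.5
  Presentation 89 × 0.05 = 4.45
  Innovation 87.5 × 0.05 = 4.375
  Artistic impression 47 × 0.28 = 13.16
  Difficulty 46.5 × 0.15 = 6.975
  Use of theme 57.5 × 0.05 = 2.875
Sum = 42.335
42.335 is ≥ 39 and < 63.5 → Tier 3

Tier 3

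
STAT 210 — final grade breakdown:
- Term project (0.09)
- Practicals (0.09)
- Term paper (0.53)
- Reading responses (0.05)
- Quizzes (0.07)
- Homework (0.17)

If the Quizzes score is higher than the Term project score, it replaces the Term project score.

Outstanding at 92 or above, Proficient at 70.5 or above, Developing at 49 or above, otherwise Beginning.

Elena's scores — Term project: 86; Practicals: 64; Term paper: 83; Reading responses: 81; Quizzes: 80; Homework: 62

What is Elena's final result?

Proficient

Quizzes (80) ≤ Term project (86), so Term project stays at 86.
Weighted total:
  Term project 86 × 0.09 = 7.74
  Practicals 64 × 0.09 = 5.76
  Term paper 83 × 0.53 = 43.99
  Reading responses 81 × 0.05 = 4.05
  Quizzes 80 × 0.07 = 5.6
  Homework 62 × 0.17 = 10.54
Sum = 77.68
77.68 is ≥ 70.5 and < 92 → Proficient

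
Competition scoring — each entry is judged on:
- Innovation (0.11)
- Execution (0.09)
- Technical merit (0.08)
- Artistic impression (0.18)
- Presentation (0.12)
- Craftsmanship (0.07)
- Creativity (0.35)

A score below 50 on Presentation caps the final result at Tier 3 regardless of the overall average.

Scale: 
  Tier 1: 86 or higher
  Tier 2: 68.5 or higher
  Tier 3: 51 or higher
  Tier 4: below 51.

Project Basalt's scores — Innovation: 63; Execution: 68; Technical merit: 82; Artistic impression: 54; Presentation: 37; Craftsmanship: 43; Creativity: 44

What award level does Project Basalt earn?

Presentation score 37 < 50: minimum not met.
Weighted total:
  Innovation 63 × 0.11 = 6.93
  Execution 68 × 0.09 = 6.12
  Technical merit 82 × 0.08 = 6.56
  Artistic impression 54 × 0.18 = 9.72
  Presentation 37 × 0.12 = 4.44
  Craftsmanship 43 × 0.07 = 3.01
  Creativity 44 × 0.35 = 15.4
Sum = 52.18
52.18 would be Tier 3; cap at Tier 3 applies → Tier 3.

Tier 3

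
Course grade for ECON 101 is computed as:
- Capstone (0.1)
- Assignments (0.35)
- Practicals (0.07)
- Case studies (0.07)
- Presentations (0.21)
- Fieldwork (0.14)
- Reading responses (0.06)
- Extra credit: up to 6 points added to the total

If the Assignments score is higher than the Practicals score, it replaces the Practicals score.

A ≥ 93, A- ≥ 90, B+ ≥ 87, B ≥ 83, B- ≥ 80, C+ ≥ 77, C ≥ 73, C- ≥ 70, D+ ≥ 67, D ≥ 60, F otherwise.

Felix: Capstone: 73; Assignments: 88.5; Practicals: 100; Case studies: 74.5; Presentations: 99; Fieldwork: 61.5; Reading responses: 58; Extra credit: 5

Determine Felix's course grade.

B+

Assignments (88.5) ≤ Practicals (100), so Practicals stays at 100.
Weighted total:
  Capstone 73 × 0.1 = 7.3
  Assignments 88.5 × 0.35 = 30.975
  Practicals 100 × 0.07 = 7
  Case studies 74.5 × 0.07 = 5.215
  Presentations 99 × 0.21 = 20.79
  Fieldwork 61.5 × 0.14 = 8.61
  Reading responses 58 × 0.06 = 3.48
Sum = 83.37
Extra credit: 83.37 + 5 = 88.37
88.37 is ≥ 87 and < 90 → B+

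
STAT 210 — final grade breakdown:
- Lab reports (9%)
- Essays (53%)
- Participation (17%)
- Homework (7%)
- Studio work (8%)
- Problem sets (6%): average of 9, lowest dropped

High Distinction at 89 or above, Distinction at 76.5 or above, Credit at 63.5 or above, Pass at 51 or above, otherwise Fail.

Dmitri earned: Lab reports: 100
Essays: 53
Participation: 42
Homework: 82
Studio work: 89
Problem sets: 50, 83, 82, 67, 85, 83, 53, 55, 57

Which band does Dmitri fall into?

Pass

Problem sets: drop 50 → average of remaining 8 = 565/8 = 70.625
Weighted total:
  Lab reports 100 × 0.09 = 9
  Essays 53 × 0.53 = 28.09
  Participation 42 × 0.17 = 7.14
  Homework 82 × 0.07 = 5.74
  Studio work 89 × 0.08 = 7.12
  Problem sets 70.625 × 0.06 = 4.2375
Sum = 61.3275
61.3275 is ≥ 51 and < 63.5 → Pass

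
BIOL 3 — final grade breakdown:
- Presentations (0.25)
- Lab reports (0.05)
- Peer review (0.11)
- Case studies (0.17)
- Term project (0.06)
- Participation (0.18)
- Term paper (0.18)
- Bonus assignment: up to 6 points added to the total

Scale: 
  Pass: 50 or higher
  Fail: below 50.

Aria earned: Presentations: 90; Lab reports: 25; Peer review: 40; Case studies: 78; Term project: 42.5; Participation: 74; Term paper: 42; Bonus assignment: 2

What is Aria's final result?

Weighted total:
  Presentations 90 × 0.25 = 22.5
  Lab reports 25 × 0.05 = 1.25
  Peer review 40 × 0.11 = 4.4
  Case studies 78 × 0.17 = 13.26
  Term project 42.5 × 0.06 = 2.55
  Participation 74 × 0.18 = 13.32
  Term paper 42 × 0.18 = 7.56
Sum = 64.84
Bonus assignment: 64.84 + 2 = 66.84
66.84 ≥ 50 → Pass

Pass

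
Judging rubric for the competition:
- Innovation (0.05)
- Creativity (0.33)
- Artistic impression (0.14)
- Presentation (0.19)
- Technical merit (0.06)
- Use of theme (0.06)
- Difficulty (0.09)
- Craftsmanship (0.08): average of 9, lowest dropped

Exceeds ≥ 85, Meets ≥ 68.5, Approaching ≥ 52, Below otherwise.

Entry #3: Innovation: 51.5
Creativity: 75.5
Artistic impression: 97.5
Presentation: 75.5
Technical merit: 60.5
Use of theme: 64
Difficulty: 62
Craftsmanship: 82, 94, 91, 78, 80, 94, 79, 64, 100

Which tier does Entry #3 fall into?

Meets

Craftsmanship: drop 64 → average of remaining 8 = 698/8 = 87.25
Weighted total:
  Innovation 51.5 × 0.05 = 2.575
  Creativity 75.5 × 0.33 = 24.915
  Artistic impression 97.5 × 0.14 = 13.65
  Presentation 75.5 × 0.19 = 14.345
  Technical merit 60.5 × 0.06 = 3.63
  Use of theme 64 × 0.06 = 3.84
  Difficulty 62 × 0.09 = 5.58
  Craftsmanship 87.25 × 0.08 = 6.98
Sum = 75.515
75.515 is ≥ 68.5 and < 85 → Meets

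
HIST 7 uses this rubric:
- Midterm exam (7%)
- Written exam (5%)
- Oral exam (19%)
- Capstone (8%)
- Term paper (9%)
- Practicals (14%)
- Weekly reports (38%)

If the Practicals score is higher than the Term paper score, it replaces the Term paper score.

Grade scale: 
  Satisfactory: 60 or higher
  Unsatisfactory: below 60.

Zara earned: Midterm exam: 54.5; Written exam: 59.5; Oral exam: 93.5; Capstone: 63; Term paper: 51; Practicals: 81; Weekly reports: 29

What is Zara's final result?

Practicals (81) > Term paper (51), so Term paper counts as 81.
Weighted total:
  Midterm exam 54.5 × 0.07 = 3.815
  Written exam 59.5 × 0.05 = 2.975
  Oral exam 93.5 × 0.19 = 17.765
  Capstone 63 × 0.08 = 5.04
  Term paper 81 × 0.09 = 7.29
  Practicals 81 × 0.14 = 11.34
  Weekly reports 29 × 0.38 = 11.02
Sum = 59.245
59.245 < 60 → Unsatisfactory

Unsatisfactory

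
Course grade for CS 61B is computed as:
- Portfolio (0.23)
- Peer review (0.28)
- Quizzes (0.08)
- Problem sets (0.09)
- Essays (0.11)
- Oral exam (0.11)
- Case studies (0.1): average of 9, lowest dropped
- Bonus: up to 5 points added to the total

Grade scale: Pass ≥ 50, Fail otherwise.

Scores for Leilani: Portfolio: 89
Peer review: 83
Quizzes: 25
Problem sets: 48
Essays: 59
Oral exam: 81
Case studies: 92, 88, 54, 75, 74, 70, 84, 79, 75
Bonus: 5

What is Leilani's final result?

Pass

Case studies: drop 54 → average of remaining 8 = 637/8 = 79.625
Weighted total:
  Portfolio 89 × 0.23 = 20.47
  Peer review 83 × 0.28 = 23.24
  Quizzes 25 × 0.08 = 2
  Problem sets 48 × 0.09 = 4.32
  Essays 59 × 0.11 = 6.49
  Oral exam 81 × 0.11 = 8.91
  Case studies 79.625 × 0.1 = 7.9625
Sum = 73.3925
Bonus: 73.3925 + 5 = 78.3925
78.3925 ≥ 50 → Pass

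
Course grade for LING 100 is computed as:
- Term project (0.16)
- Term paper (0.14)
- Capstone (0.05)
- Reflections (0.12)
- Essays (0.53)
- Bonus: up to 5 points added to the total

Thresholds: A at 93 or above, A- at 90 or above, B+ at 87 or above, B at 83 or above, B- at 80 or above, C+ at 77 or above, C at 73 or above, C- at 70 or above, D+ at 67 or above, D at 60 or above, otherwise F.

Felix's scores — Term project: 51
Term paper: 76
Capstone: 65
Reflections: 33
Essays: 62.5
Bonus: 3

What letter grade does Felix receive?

Weighted total:
  Term project 51 × 0.16 = 8.16
  Term paper 76 × 0.14 = 10.64
  Capstone 65 × 0.05 = 3.25
  Reflections 33 × 0.12 = 3.96
  Essays 62.5 × 0.53 = 33.125
Sum = 59.135
Bonus: 59.135 + 3 = 62.135
62.135 is ≥ 60 and < 67 → D

D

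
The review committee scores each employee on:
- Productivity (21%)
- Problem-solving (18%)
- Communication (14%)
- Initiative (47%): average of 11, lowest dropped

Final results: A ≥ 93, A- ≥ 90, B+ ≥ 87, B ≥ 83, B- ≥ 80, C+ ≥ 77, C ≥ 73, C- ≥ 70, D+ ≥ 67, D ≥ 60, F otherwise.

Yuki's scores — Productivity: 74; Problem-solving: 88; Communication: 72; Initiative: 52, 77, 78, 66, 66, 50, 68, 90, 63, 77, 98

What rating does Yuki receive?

Initiative: drop 50 → average of remaining 10 = 735/10 = 73.5
Weighted total:
  Productivity 74 × 0.21 = 15.54
  Problem-solving 88 × 0.18 = 15.84
  Communication 72 × 0.14 = 10.08
  Initiative 73.5 × 0.47 = 34.545
Sum = 76.005
76.005 is ≥ 73 and < 77 → C

C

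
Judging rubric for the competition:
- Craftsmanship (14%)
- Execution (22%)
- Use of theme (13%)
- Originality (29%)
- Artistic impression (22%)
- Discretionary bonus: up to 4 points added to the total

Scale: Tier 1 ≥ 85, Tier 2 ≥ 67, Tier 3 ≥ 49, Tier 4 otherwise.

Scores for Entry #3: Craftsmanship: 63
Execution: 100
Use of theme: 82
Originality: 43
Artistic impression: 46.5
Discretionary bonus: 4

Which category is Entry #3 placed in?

Weighted total:
  Craftsmanship 63 × 0.14 = 8.82
  Execution 100 × 0.22 = 22
  Use of theme 82 × 0.13 = 10.66
  Originality 43 × 0.29 = 12.47
  Artistic impression 46.5 × 0.22 = 10.23
Sum = 64.18
Discretionary bonus: 64.18 + 4 = 68.18
68.18 is ≥ 67 and < 85 → Tier 2

Tier 2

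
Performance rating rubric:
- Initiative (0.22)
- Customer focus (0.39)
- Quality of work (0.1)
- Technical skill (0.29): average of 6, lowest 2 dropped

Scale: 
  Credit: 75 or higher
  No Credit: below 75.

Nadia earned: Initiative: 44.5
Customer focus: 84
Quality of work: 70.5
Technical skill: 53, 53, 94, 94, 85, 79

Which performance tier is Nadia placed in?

Credit

Technical skill: drop 53, 53 → average of remaining 4 = 352/4 = 88
Weighted total:
  Initiative 44.5 × 0.22 = 9.79
  Customer focus 84 × 0.39 = 32.76
  Quality of work 70.5 × 0.1 = 7.05
  Technical skill 88 × 0.29 = 25.52
Sum = 75.12
75.12 ≥ 75 → Credit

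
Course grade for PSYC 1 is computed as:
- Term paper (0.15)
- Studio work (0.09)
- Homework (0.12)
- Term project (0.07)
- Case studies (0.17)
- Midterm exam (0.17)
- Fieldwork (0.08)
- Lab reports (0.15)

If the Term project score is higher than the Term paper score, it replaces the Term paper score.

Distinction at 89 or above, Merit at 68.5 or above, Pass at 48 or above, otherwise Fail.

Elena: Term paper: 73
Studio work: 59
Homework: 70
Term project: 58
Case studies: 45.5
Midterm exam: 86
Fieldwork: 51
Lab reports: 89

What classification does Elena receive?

Merit

Term project (58) ≤ Term paper (73), so Term paper stays at 73.
Weighted total:
  Term paper 73 × 0.15 = 10.95
  Studio work 59 × 0.09 = 5.31
  Homework 70 × 0.12 = 8.4
  Term project 58 × 0.07 = 4.06
  Case studies 45.5 × 0.17 = 7.735
  Midterm exam 86 × 0.17 = 14.62
  Fieldwork 51 × 0.08 = 4.08
  Lab reports 89 × 0.15 = 13.35
Sum = 68.505
68.505 is ≥ 68.5 and < 89 → Merit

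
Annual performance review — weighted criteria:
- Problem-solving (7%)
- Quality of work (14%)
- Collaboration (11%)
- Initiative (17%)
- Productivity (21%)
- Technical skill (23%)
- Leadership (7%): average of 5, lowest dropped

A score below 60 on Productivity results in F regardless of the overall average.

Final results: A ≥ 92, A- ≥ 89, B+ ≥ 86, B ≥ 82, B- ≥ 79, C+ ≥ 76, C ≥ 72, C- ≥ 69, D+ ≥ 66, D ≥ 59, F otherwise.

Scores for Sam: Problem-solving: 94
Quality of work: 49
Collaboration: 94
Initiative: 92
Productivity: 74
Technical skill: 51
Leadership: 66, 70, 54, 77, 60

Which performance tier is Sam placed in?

C-

Leadership: drop 54 → average of remaining 4 = 273/4 = 68.25
Productivity score 74 ≥ 60: minimum met.
Weighted total:
  Problem-solving 94 × 0.07 = 6.58
  Quality of work 49 × 0.14 = 6.86
  Collaboration 94 × 0.11 = 10.34
  Initiative 92 × 0.17 = 15.64
  Productivity 74 × 0.21 = 15.54
  Technical skill 51 × 0.23 = 11.73
  Leadership 68.25 × 0.07 = 4.7775
Sum = 71.4675
71.4675 is ≥ 69 and < 72 → C-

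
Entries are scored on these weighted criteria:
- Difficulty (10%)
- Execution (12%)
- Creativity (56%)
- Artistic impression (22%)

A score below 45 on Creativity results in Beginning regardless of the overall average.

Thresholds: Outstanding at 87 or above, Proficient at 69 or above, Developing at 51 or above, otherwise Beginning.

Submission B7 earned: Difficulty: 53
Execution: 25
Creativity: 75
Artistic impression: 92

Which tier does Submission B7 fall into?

Proficient

Creativity score 75 ≥ 45: minimum met.
Weighted total:
  Difficulty 53 × 0.1 = 5.3
  Execution 25 × 0.12 = 3
  Creativity 75 × 0.56 = 42
  Artistic impression 92 × 0.22 = 20.24
Sum = 70.54
70.54 is ≥ 69 and < 87 → Proficient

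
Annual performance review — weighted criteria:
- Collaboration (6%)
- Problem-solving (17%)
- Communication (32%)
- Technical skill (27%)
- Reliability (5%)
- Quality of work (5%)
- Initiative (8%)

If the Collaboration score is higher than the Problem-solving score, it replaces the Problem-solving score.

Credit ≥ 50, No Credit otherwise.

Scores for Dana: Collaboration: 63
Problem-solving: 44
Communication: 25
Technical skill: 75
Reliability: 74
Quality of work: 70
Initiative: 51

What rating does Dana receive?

Credit

Collaboration (63) > Problem-solving (44), so Problem-solving counts as 63.
Weighted total:
  Collaboration 63 × 0.06 = 3.78
  Problem-solving 63 × 0.17 = 10.71
  Communication 25 × 0.32 = 8
  Technical skill 75 × 0.27 = 20.25
  Reliability 74 × 0.05 = 3.7
  Quality of work 70 × 0.05 = 3.5
  Initiative 51 × 0.08 = 4.08
Sum = 54.02
54.02 ≥ 50 → Credit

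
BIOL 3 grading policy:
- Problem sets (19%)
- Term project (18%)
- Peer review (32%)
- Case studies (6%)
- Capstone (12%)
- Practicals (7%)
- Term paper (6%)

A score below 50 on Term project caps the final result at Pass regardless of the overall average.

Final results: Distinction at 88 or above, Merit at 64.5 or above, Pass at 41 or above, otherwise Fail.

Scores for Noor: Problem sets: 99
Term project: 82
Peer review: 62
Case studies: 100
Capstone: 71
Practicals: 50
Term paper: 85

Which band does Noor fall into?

Term project score 82 ≥ 50: minimum met.
Weighted total:
  Problem sets 99 × 0.19 = 18.81
  Term project 82 × 0.18 = 14.76
  Peer review 62 × 0.32 = 19.84
  Case studies 100 × 0.06 = 6
  Capstone 71 × 0.12 = 8.52
  Practicals 50 × 0.07 = 3.5
  Term paper 85 × 0.06 = 5.1
Sum = 76.53
76.53 is ≥ 64.5 and < 88 → Merit

Merit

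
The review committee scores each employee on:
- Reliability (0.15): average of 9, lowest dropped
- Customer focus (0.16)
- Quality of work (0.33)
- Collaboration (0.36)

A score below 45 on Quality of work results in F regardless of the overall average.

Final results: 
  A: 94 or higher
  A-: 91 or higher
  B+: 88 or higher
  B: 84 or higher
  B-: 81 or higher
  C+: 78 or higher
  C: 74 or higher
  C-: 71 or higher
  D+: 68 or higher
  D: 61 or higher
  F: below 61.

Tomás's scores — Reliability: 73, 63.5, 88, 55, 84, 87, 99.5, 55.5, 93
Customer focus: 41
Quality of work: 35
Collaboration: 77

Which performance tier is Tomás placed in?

Reliability: drop 55 → average of remaining 8 = 643.5/8 = 80.4375
Quality of work score 35 < 45: minimum not met.
Weighted total:
  Reliability 80.4375 × 0.15 = 12.065625
  Customer focus 41 × 0.16 = 6.56
  Quality of work 35 × 0.33 = 11.55
  Collaboration 77 × 0.36 = 27.72
Sum = 57.895625
Because the Quality of work minimum was not met, the result is F.

F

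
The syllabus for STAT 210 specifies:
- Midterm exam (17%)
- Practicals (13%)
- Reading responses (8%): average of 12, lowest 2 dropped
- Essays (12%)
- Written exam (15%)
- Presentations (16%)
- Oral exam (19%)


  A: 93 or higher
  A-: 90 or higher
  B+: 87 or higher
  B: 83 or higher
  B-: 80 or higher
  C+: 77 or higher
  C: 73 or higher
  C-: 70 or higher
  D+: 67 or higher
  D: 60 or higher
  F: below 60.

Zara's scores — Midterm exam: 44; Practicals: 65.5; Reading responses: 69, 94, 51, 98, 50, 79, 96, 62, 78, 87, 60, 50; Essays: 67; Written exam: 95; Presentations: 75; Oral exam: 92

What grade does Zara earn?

Reading responses: drop 50, 50 → average of remaining 10 = 774/10 = 77.4
Weighted total:
  Midterm exam 44 × 0.17 = 7.48
  Practicals 65.5 × 0.13 = 8.515
  Reading responses 77.4 × 0.08 = 6.192
  Essays 67 × 0.12 = 8.04
  Written exam 95 × 0.15 = 14.25
  Presentations 75 × 0.16 = 12
  Oral exam 92 × 0.19 = 17.48
Sum = 73.957
73.957 is ≥ 73 and < 77 → C

C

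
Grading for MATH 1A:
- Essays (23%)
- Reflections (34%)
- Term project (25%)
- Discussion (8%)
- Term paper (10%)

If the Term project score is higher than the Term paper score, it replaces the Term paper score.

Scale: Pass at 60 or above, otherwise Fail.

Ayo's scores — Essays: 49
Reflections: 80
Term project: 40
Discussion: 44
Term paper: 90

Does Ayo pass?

Term project (40) ≤ Term paper (90), so Term paper stays at 90.
Weighted total:
  Essays 49 × 0.23 = 11.27
  Reflections 80 × 0.34 = 27.2
  Term project 40 × 0.25 = 10
  Discussion 44 × 0.08 = 3.52
  Term paper 90 × 0.1 = 9
Sum = 60.99
60.99 ≥ 60 → Pass

Pass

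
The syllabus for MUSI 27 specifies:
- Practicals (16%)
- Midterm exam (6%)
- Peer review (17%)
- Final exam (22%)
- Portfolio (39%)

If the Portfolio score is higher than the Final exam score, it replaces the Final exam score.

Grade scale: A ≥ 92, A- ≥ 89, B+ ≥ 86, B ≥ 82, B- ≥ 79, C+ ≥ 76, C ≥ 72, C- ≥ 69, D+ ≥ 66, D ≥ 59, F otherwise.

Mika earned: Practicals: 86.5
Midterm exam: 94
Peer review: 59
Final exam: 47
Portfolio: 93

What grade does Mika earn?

B+

Portfolio (93) > Final exam (47), so Final exam counts as 93.
Weighted total:
  Practicals 86.5 × 0.16 = 13.84
  Midterm exam 94 × 0.06 = 5.64
  Peer review 59 × 0.17 = 10.03
  Final exam 93 × 0.22 = 20.46
  Portfolio 93 × 0.39 = 36.27
Sum = 86.24
86.24 is ≥ 86 and < 89 → B+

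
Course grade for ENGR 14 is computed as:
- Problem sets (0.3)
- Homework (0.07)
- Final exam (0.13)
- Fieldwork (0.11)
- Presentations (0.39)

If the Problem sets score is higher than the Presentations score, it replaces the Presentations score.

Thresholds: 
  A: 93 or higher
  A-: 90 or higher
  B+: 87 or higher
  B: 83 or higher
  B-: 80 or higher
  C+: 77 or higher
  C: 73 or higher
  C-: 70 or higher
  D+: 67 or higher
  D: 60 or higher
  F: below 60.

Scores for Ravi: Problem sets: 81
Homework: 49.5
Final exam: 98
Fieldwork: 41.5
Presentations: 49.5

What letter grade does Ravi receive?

C

Problem sets (81) > Presentations (49.5), so Presentations counts as 81.
Weighted total:
  Problem sets 81 × 0.3 = 24.3
  Homework 49.5 × 0.07 = 3.465
  Final exam 98 × 0.13 = 12.74
  Fieldwork 41.5 × 0.11 = 4.565
  Presentations 81 × 0.39 = 31.59
Sum = 76.66
76.66 is ≥ 73 and < 77 → C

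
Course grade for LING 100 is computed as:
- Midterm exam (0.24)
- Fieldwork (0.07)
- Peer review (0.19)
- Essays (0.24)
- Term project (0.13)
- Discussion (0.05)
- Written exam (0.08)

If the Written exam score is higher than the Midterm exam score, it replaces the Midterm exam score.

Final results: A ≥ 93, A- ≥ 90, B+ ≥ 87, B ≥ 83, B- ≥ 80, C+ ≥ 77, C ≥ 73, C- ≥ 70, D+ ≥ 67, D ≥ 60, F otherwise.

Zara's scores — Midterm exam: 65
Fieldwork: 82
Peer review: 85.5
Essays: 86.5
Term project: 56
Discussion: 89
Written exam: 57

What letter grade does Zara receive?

C

Written exam (57) ≤ Midterm exam (65), so Midterm exam stays at 65.
Weighted total:
  Midterm exam 65 × 0.24 = 15.6
  Fieldwork 82 × 0.07 = 5.74
  Peer review 85.5 × 0.19 = 16.245
  Essays 86.5 × 0.24 = 20.76
  Term project 56 × 0.13 = 7.28
  Discussion 89 × 0.05 = 4.45
  Written exam 57 × 0.08 = 4.56
Sum = 74.635
74.635 is ≥ 73 and < 77 → C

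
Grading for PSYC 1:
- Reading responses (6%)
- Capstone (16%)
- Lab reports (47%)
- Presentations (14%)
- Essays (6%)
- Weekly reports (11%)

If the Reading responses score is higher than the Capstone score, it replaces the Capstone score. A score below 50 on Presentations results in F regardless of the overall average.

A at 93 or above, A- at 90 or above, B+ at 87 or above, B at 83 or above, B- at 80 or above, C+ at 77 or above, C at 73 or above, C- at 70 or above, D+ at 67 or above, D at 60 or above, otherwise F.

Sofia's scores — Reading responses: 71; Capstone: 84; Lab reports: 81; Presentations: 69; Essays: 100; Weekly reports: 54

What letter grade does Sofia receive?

C+

Reading responses (71) ≤ Capstone (84), so Capstone stays at 84.
Presentations score 69 ≥ 50: minimum met.
Weighted total:
  Reading responses 71 × 0.06 = 4.26
  Capstone 84 × 0.16 = 13.44
  Lab reports 81 × 0.47 = 38.07
  Presentations 69 × 0.14 = 9.66
  Essays 100 × 0.06 = 6
  Weekly reports 54 × 0.11 = 5.94
Sum = 77.37
77.37 is ≥ 77 and < 80 → C+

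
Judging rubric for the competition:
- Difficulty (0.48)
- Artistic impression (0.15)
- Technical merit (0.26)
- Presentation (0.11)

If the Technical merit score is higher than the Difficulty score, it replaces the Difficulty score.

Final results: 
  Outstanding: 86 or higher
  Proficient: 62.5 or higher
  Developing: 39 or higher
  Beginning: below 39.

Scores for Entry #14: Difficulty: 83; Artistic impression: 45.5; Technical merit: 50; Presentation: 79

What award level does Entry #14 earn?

Technical merit (50) ≤ Difficulty (83), so Difficulty stays at 83.
Weighted total:
  Difficulty 83 × 0.48 = 39.84
  Artistic impression 45.5 × 0.15 = 6.825
  Technical merit 50 × 0.26 = 13
  Presentation 79 × 0.11 = 8.69
Sum = 68.355
68.355 is ≥ 62.5 and < 86 → Proficient

Proficient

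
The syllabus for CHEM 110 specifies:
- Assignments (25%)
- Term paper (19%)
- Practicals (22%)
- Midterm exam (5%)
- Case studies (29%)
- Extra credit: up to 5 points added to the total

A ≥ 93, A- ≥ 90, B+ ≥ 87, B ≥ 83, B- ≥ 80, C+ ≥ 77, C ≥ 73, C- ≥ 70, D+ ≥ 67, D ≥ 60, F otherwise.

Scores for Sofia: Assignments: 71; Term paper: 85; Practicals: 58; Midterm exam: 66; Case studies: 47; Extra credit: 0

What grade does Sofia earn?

Weighted total:
  Assignments 71 × 0.25 = 17.75
  Term paper 85 × 0.19 = 16.15
  Practicals 58 × 0.22 = 12.76
  Midterm exam 66 × 0.05 = 3.3
  Case studies 47 × 0.29 = 13.63
Sum = 63.59
Extra credit: 63.59 + 0 = 63.59
63.59 is ≥ 60 and < 67 → D

D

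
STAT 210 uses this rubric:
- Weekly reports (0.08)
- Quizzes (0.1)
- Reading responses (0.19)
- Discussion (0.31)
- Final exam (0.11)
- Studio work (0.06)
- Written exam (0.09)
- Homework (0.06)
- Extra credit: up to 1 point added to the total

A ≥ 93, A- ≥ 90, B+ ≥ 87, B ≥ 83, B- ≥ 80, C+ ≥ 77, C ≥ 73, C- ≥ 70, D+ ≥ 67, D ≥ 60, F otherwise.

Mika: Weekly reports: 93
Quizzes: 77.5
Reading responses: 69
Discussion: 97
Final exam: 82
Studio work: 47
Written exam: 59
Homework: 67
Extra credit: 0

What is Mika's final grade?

C+

Weighted total:
  Weekly reports 93 × 0.08 = 7.44
  Quizzes 77.5 × 0.1 = 7.75
  Reading responses 69 × 0.19 = 13.11
  Discussion 97 × 0.31 = 30.07
  Final exam 82 × 0.11 = 9.02
  Studio work 47 × 0.06 = 2.82
  Written exam 59 × 0.09 = 5.31
  Homework 67 × 0.06 = 4.02
Sum = 79.54
Extra credit: 79.54 + 0 = 79.54
79.54 is ≥ 77 and < 80 → C+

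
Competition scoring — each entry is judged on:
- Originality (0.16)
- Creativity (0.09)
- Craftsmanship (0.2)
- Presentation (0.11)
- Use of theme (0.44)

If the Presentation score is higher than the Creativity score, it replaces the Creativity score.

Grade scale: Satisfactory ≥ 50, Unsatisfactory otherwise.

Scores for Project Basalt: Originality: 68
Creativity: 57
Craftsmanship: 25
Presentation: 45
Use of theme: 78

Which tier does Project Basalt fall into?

Satisfactory

Presentation (45) ≤ Creativity (57), so Creativity stays at 57.
Weighted total:
  Originality 68 × 0.16 = 10.88
  Creativity 57 × 0.09 = 5.13
  Craftsmanship 25 × 0.2 = 5
  Presentation 45 × 0.11 = 4.95
  Use of theme 78 × 0.44 = 34.32
Sum = 60.28
60.28 ≥ 50 → Satisfactory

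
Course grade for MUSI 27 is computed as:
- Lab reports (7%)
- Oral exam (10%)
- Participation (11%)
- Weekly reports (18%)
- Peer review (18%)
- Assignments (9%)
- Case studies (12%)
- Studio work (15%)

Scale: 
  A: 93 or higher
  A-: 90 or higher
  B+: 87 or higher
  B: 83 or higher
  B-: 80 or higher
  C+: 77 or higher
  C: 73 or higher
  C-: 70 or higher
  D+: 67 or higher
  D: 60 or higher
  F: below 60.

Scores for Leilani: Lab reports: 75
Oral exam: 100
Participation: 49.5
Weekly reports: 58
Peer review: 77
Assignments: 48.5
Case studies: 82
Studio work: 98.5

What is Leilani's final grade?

Weighted total:
  Lab reports 75 × 0.07 = 5.25
  Oral exam 100 × 0.1 = 10
  Participation 49.5 × 0.11 = 5.445
  Weekly reports 58 × 0.18 = 10.44
  Peer review 77 × 0.18 = 13.86
  Assignments 48.5 × 0.09 = 4.365
  Case studies 82 × 0.12 = 9.84
  Studio work 98.5 × 0.15 = 14.775
Sum = 73.975
73.975 is ≥ 73 and < 77 → C

C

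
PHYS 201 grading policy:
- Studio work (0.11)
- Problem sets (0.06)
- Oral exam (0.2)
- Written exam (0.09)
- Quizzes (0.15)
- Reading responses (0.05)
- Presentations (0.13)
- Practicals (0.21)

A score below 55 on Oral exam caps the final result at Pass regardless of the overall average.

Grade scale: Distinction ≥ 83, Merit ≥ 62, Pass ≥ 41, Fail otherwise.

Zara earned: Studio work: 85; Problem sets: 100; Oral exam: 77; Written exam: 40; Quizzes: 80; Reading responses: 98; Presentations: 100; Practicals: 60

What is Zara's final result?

Oral exam score 77 ≥ 55: minimum met.
Weighted total:
  Studio work 85 × 0.11 = 9.35
  Problem sets 100 × 0.06 = 6
  Oral exam 77 × 0.2 = 15.4
  Written exam 40 × 0.09 = 3.6
  Quizzes 80 × 0.15 = 12
  Reading responses 98 × 0.05 = 4.9
  Presentations 100 × 0.13 = 13
  Practicals 60 × 0.21 = 12.6
Sum = 76.85
76.85 is ≥ 62 and < 83 → Merit

Merit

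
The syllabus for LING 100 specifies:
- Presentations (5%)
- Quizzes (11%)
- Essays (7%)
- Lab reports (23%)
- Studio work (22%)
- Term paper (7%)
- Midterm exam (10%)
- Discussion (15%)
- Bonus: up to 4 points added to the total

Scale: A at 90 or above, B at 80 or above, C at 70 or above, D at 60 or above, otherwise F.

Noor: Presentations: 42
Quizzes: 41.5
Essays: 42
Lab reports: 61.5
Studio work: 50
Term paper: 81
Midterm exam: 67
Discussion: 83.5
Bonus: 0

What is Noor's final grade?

Weighted total:
  Presentations 42 × 0.05 = 2.1
  Quizzes 41.5 × 0.11 = 4.565
  Essays 42 × 0.07 = 2.94
  Lab reports 61.5 × 0.23 = 14.145
  Studio work 50 × 0.22 = 11
  Term paper 81 × 0.07 = 5.67
  Midterm exam 67 × 0.1 = 6.7
  Discussion 83.5 × 0.15 = 12.525
Sum = 59.645
Bonus: 59.645 + 0 = 59.645
59.645 < 60 → F

F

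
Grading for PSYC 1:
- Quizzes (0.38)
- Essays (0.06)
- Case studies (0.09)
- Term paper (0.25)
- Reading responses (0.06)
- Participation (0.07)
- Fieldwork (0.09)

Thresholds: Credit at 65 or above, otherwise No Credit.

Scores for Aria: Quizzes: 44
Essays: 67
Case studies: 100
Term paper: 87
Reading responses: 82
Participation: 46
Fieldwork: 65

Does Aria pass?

Weighted total:
  Quizzes 44 × 0.38 = 16.72
  Essays 67 × 0.06 = 4.02
  Case studies 100 × 0.09 = 9
  Term paper 87 × 0.25 = 21.75
  Reading responses 82 × 0.06 = 4.92
  Participation 46 × 0.07 = 3.22
  Fieldwork 65 × 0.09 = 5.85
Sum = 65.48
65.48 ≥ 65 → Credit

Credit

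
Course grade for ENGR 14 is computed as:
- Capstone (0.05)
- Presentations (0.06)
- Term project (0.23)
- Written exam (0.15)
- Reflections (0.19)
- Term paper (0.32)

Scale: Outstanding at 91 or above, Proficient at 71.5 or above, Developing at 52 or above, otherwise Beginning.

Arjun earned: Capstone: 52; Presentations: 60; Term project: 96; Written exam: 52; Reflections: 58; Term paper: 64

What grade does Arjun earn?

Developing

Weighted total:
  Capstone 52 × 0.05 = 2.6
  Presentations 60 × 0.06 = 3.6
  Term project 96 × 0.23 = 22.08
  Written exam 52 × 0.15 = 7.8
  Reflections 58 × 0.19 = 11.02
  Term paper 64 × 0.32 = 20.48
Sum = 67.58
67.58 is ≥ 52 and < 71.5 → Developing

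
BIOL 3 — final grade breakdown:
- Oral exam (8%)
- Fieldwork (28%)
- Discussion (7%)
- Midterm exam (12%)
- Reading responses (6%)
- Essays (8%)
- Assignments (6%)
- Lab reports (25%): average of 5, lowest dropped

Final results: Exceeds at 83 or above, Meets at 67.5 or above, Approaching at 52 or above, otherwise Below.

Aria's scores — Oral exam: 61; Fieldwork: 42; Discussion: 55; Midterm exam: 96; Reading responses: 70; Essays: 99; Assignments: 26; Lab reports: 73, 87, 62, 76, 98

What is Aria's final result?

Approaching

Lab reports: drop 62 → average of remaining 4 = 334/4 = 83.5
Weighted total:
  Oral exam 61 × 0.08 = 4.88
  Fieldwork 42 × 0.28 = 11.76
  Discussion 55 × 0.07 = 3.85
  Midterm exam 96 × 0.12 = 11.52
  Reading responses 70 × 0.06 = 4.2
  Essays 99 × 0.08 = 7.92
  Assignments 26 × 0.06 = 1.56
  Lab reports 83.5 × 0.25 = 20.875
Sum = 66.565
66.565 is ≥ 52 and < 67.5 → Approaching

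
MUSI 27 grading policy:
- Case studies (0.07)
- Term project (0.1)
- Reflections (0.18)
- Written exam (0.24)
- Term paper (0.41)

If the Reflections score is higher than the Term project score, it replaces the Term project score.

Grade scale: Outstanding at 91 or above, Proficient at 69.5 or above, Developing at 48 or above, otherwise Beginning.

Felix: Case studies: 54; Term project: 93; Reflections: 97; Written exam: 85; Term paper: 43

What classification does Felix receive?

Developing

Reflections (97) > Term project (93), so Term project counts as 97.
Weighted total:
  Case studies 54 × 0.07 = 3.78
  Term project 97 × 0.1 = 9.7
  Reflections 97 × 0.18 = 17.46
  Written exam 85 × 0.24 = 20.4
  Term paper 43 × 0.41 = 17.63
Sum = 68.97
68.97 is ≥ 48 and < 69.5 → Developing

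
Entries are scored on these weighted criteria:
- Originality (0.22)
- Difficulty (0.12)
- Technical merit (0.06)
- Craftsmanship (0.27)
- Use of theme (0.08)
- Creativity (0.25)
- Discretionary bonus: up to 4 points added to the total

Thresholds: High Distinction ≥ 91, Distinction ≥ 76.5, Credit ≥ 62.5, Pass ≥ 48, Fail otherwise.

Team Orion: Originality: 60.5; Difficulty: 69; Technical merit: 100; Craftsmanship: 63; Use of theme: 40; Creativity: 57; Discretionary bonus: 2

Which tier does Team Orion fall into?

Credit

Weighted total:
  Originality 60.5 × 0.22 = 13.31
  Difficulty 69 × 0.12 = 8.28
  Technical merit 100 × 0.06 = 6
  Craftsmanship 63 × 0.27 = 17.01
  Use of theme 40 × 0.08 = 3.2
  Creativity 57 × 0.25 = 14.25
Sum = 62.05
Discretionary bonus: 62.05 + 2 = 64.05
64.05 is ≥ 62.5 and < 76.5 → Credit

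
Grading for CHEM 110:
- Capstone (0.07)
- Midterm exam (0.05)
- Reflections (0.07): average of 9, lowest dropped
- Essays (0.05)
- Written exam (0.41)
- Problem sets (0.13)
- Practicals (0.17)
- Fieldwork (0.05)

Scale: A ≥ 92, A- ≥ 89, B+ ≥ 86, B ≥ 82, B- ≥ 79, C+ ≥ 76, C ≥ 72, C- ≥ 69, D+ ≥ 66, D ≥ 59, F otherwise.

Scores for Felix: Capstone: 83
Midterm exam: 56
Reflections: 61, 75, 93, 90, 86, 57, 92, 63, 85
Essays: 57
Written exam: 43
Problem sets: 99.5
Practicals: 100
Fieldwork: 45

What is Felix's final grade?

D+

Reflections: drop 57 → average of remaining 8 = 645/8 = 80.625
Weighted total:
  Capstone 83 × 0.07 = 5.81
  Midterm exam 56 × 0.05 = 2.8
  Reflections 80.625 × 0.07 = 5.64375
  Essays 57 × 0.05 = 2.85
  Written exam 43 × 0.41 = 17.63
  Problem sets 99.5 × 0.13 = 12.935
  Practicals 100 × 0.17 = 17
  Fieldwork 45 × 0.05 = 2.25
Sum = 66.91875
66.91875 is ≥ 66 and < 69 → D+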